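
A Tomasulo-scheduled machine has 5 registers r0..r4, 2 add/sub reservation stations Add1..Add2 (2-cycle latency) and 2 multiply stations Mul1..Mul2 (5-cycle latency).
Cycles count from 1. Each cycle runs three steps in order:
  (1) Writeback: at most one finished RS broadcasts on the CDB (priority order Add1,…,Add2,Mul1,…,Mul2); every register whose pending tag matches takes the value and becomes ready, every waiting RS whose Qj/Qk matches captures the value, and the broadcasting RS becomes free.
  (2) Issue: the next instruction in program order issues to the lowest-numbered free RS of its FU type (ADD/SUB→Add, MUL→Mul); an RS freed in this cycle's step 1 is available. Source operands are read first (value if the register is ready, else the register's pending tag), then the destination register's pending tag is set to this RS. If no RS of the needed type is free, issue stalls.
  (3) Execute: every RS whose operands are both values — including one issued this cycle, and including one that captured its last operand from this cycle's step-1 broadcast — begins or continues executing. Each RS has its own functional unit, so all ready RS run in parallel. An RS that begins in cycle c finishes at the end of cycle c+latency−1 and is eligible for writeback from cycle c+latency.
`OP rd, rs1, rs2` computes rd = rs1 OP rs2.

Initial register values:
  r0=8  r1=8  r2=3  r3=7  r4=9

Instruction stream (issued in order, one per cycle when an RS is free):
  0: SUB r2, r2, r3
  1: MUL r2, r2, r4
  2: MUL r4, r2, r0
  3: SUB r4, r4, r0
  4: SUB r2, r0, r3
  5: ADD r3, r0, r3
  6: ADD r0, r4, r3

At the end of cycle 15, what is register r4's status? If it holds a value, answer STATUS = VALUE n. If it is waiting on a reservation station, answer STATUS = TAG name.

STATUS = VALUE -296

  c1: issue SUB r2<-Add1  regs: r0:8,r1:8,r2:Add1,r3:7,r4:9
  c2: issue MUL r2<-Mul1  regs: r0:8,r1:8,r2:Mul1,r3:7,r4:9
  c3: CDB Add1=-4; issue MUL r4<-Mul2  regs: r0:8,r1:8,r2:Mul1,r3:7,r4:Mul2
  c4: issue SUB r4<-Add1  regs: r0:8,r1:8,r2:Mul1,r3:7,r4:Add1
  c5: issue SUB r2<-Add2  regs: r0:8,r1:8,r2:Add2,r3:7,r4:Add1
  c6: stall  regs: r0:8,r1:8,r2:Add2,r3:7,r4:Add1
  c7: CDB Add2=1; issue ADD r3<-Add2  regs: r0:8,r1:8,r2:1,r3:Add2,r4:Add1
  c8: CDB Mul1=-36; stall  regs: r0:8,r1:8,r2:1,r3:Add2,r4:Add1
  c9: CDB Add2=15; issue ADD r0<-Add2  regs: r0:Add2,r1:8,r2:1,r3:15,r4:Add1
  c10: -  regs: r0:Add2,r1:8,r2:1,r3:15,r4:Add1
  c11: -  regs: r0:Add2,r1:8,r2:1,r3:15,r4:Add1
  c12: -  regs: r0:Add2,r1:8,r2:1,r3:15,r4:Add1
  c13: CDB Mul2=-288  regs: r0:Add2,r1:8,r2:1,r3:15,r4:Add1
  c14: -  regs: r0:Add2,r1:8,r2:1,r3:15,r4:Add1
  c15: CDB Add1=-296  regs: r0:Add2,r1:8,r2:1,r3:15,r4:-296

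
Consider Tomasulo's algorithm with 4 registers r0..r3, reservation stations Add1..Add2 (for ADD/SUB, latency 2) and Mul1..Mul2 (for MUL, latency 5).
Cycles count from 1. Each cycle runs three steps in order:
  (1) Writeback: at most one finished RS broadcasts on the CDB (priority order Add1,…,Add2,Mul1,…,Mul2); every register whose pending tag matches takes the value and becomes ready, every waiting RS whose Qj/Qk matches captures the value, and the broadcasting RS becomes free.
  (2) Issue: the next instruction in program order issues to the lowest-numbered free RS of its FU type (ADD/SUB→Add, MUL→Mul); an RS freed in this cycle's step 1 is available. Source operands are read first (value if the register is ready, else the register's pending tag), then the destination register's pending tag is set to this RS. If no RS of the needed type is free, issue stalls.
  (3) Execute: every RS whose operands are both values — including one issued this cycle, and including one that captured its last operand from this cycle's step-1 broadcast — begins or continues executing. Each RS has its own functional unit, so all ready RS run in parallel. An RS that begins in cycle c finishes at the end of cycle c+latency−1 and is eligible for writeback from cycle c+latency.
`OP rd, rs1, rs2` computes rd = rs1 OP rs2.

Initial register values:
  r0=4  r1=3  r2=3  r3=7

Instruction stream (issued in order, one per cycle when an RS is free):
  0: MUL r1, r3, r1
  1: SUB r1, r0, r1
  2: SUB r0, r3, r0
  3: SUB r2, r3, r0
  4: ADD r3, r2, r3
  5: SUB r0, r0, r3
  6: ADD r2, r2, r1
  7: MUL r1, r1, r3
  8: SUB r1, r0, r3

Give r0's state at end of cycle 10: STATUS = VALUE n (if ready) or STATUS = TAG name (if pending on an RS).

STATUS = TAG Add1

cycle 1: issue MUL r1<-Mul1 // r0:4,r1:Mul1,r2:3,r3:7
cycle 2: issue SUB r1<-Add1 // r0:4,r1:Add1,r2:3,r3:7
cycle 3: issue SUB r0<-Add2 // r0:Add2,r1:Add1,r2:3,r3:7
cycle 4: stall // r0:Add2,r1:Add1,r2:3,r3:7
cycle 5: CDB Add2=3; issue SUB r2<-Add2 // r0:3,r1:Add1,r2:Add2,r3:7
cycle 6: CDB Mul1=21; stall // r0:3,r1:Add1,r2:Add2,r3:7
cycle 7: CDB Add2=4; issue ADD r3<-Add2 // r0:3,r1:Add1,r2:4,r3:Add2
cycle 8: CDB Add1=-17; issue SUB r0<-Add1 // r0:Add1,r1:-17,r2:4,r3:Add2
cycle 9: CDB Add2=11; issue ADD r2<-Add2 // r0:Add1,r1:-17,r2:Add2,r3:11
cycle 10: issue MUL r1<-Mul1 // r0:Add1,r1:Mul1,r2:Add2,r3:11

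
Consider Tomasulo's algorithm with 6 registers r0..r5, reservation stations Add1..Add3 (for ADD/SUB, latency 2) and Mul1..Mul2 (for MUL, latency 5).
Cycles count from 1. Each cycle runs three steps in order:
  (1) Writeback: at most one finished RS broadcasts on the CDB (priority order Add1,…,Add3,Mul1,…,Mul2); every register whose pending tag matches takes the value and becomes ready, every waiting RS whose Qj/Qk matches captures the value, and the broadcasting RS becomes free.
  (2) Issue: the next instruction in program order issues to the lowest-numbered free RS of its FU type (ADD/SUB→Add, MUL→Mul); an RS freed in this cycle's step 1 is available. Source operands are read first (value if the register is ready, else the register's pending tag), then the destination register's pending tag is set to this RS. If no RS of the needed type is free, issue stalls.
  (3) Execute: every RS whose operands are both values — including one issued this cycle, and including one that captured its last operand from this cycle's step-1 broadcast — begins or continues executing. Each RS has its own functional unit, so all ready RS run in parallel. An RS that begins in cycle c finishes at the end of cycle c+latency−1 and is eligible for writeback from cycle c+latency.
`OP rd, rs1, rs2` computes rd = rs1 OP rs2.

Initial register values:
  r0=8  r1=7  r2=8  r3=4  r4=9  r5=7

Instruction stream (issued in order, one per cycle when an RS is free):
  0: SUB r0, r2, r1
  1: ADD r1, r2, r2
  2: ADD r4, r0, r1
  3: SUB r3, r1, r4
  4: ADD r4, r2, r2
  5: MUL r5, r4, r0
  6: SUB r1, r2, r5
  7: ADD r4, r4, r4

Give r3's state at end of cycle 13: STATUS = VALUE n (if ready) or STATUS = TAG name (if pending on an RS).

STATUS = VALUE -1

cycle 1: issue SUB r0<-Add1 // r0:Add1,r1:7,r2:8,r3:4,r4:9,r5:7
cycle 2: issue ADD r1<-Add2 // r0:Add1,r1:Add2,r2:8,r3:4,r4:9,r5:7
cycle 3: CDB Add1=1; issue ADD r4<-Add1 // r0:1,r1:Add2,r2:8,r3:4,r4:Add1,r5:7
cycle 4: CDB Add2=16; issue SUB r3<-Add2 // r0:1,r1:16,r2:8,r3:Add2,r4:Add1,r5:7
cycle 5: issue ADD r4<-Add3 // r0:1,r1:16,r2:8,r3:Add2,r4:Add3,r5:7
cycle 6: CDB Add1=17; issue MUL r5<-Mul1 // r0:1,r1:16,r2:8,r3:Add2,r4:Add3,r5:Mul1
cycle 7: CDB Add3=16; issue SUB r1<-Add1 // r0:1,r1:Add1,r2:8,r3:Add2,r4:16,r5:Mul1
cycle 8: CDB Add2=-1; issue ADD r4<-Add2 // r0:1,r1:Add1,r2:8,r3:-1,r4:Add2,r5:Mul1
cycle 9: - // r0:1,r1:Add1,r2:8,r3:-1,r4:Add2,r5:Mul1
cycle 10: CDB Add2=32 // r0:1,r1:Add1,r2:8,r3:-1,r4:32,r5:Mul1
cycle 11: - // r0:1,r1:Add1,r2:8,r3:-1,r4:32,r5:Mul1
cycle 12: CDB Mul1=16 // r0:1,r1:Add1,r2:8,r3:-1,r4:32,r5:16
cycle 13: - // r0:1,r1:Add1,r2:8,r3:-1,r4:32,r5:16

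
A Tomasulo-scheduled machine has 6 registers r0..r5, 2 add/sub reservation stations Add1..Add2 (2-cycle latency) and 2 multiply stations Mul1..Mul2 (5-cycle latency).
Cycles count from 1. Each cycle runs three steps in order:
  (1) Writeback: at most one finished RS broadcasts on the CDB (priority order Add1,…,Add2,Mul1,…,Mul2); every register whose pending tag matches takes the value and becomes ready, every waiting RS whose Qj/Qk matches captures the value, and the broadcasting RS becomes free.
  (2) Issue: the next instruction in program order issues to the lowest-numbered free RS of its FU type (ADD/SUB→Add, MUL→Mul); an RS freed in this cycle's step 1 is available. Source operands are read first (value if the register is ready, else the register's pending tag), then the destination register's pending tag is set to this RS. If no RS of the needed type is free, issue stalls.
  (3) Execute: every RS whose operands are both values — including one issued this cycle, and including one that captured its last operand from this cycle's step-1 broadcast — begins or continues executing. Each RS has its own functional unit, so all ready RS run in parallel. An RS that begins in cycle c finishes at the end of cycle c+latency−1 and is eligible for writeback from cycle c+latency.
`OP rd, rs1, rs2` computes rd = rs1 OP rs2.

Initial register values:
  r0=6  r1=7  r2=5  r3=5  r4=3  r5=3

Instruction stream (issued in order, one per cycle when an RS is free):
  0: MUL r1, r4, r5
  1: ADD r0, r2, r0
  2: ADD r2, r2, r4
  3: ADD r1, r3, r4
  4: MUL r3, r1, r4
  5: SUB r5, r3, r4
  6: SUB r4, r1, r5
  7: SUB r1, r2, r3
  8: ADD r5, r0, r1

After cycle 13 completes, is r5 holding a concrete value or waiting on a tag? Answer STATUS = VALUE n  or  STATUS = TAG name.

c1: issue MUL r1<-Mul1 | r0:6,r1:Mul1,r2:5,r3:5,r4:3,r5:3
c2: issue ADD r0<-Add1 | r0:Add1,r1:Mul1,r2:5,r3:5,r4:3,r5:3
c3: issue ADD r2<-Add2 | r0:Add1,r1:Mul1,r2:Add2,r3:5,r4:3,r5:3
c4: CDB Add1=11; issue ADD r1<-Add1 | r0:11,r1:Add1,r2:Add2,r3:5,r4:3,r5:3
c5: CDB Add2=8; issue MUL r3<-Mul2 | r0:11,r1:Add1,r2:8,r3:Mul2,r4:3,r5:3
c6: CDB Add1=8; issue SUB r5<-Add1 | r0:11,r1:8,r2:8,r3:Mul2,r4:3,r5:Add1
c7: CDB Mul1=9; issue SUB r4<-Add2 | r0:11,r1:8,r2:8,r3:Mul2,r4:Add2,r5:Add1
c8: stall | r0:11,r1:8,r2:8,r3:Mul2,r4:Add2,r5:Add1
c9: stall | r0:11,r1:8,r2:8,r3:Mul2,r4:Add2,r5:Add1
c10: stall | r0:11,r1:8,r2:8,r3:Mul2,r4:Add2,r5:Add1
c11: CDB Mul2=24; stall | r0:11,r1:8,r2:8,r3:24,r4:Add2,r5:Add1
c12: stall | r0:11,r1:8,r2:8,r3:24,r4:Add2,r5:Add1
c13: CDB Add1=21; issue SUB r1<-Add1 | r0:11,r1:Add1,r2:8,r3:24,r4:Add2,r5:21

STATUS = VALUE 21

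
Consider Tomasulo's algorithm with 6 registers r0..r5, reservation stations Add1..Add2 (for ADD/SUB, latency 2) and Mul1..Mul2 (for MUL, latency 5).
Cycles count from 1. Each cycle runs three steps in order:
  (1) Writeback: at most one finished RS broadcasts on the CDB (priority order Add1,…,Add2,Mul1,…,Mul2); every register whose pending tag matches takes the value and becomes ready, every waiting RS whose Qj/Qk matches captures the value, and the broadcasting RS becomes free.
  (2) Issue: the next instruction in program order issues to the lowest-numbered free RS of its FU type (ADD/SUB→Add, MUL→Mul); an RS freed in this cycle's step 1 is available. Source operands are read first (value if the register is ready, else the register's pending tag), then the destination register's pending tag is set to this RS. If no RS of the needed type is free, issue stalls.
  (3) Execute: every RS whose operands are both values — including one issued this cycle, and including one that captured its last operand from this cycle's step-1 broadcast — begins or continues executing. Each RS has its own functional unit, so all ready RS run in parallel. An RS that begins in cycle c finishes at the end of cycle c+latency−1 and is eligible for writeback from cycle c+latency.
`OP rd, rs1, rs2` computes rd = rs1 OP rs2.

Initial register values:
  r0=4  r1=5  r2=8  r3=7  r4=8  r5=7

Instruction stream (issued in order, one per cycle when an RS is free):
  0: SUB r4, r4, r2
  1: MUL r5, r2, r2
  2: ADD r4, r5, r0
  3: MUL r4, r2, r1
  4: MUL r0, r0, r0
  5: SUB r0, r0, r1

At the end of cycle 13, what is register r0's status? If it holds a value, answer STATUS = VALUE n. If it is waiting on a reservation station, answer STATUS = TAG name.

c1: issue SUB r4<-Add1 | r0:4,r1:5,r2:8,r3:7,r4:Add1,r5:7
c2: issue MUL r5<-Mul1 | r0:4,r1:5,r2:8,r3:7,r4:Add1,r5:Mul1
c3: CDB Add1=0; issue ADD r4<-Add1 | r0:4,r1:5,r2:8,r3:7,r4:Add1,r5:Mul1
c4: issue MUL r4<-Mul2 | r0:4,r1:5,r2:8,r3:7,r4:Mul2,r5:Mul1
c5: stall | r0:4,r1:5,r2:8,r3:7,r4:Mul2,r5:Mul1
c6: stall | r0:4,r1:5,r2:8,r3:7,r4:Mul2,r5:Mul1
c7: CDB Mul1=64; issue MUL r0<-Mul1 | r0:Mul1,r1:5,r2:8,r3:7,r4:Mul2,r5:64
c8: issue SUB r0<-Add2 | r0:Add2,r1:5,r2:8,r3:7,r4:Mul2,r5:64
c9: CDB Add1=68 | r0:Add2,r1:5,r2:8,r3:7,r4:Mul2,r5:64
c10: CDB Mul2=40 | r0:Add2,r1:5,r2:8,r3:7,r4:40,r5:64
c11: - | r0:Add2,r1:5,r2:8,r3:7,r4:40,r5:64
c12: CDB Mul1=16 | r0:Add2,r1:5,r2:8,r3:7,r4:40,r5:64
c13: - | r0:Add2,r1:5,r2:8,r3:7,r4:40,r5:64

STATUS = TAG Add2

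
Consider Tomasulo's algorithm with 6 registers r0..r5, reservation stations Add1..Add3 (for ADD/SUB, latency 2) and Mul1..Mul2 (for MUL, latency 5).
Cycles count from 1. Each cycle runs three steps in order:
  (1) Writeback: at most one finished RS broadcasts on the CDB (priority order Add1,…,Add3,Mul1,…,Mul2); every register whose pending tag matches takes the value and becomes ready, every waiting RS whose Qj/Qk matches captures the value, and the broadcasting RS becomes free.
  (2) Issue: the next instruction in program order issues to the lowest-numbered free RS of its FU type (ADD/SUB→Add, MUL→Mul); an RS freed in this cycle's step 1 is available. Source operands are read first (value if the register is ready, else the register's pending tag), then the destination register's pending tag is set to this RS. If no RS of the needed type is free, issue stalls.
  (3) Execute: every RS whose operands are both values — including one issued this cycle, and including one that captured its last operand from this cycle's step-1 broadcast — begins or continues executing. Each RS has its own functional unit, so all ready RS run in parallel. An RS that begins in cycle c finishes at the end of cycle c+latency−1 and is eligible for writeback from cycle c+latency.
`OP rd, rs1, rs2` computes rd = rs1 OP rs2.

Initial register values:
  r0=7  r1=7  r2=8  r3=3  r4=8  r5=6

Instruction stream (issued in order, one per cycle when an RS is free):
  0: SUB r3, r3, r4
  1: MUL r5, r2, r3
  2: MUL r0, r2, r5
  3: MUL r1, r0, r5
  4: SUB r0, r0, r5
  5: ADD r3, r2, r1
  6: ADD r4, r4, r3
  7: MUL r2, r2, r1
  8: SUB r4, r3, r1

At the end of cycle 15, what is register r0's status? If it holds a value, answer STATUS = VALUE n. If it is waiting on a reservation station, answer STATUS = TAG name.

cycle 1: issue SUB r3<-Add1 // r0:7,r1:7,r2:8,r3:Add1,r4:8,r5:6
cycle 2: issue MUL r5<-Mul1 // r0:7,r1:7,r2:8,r3:Add1,r4:8,r5:Mul1
cycle 3: CDB Add1=-5; issue MUL r0<-Mul2 // r0:Mul2,r1:7,r2:8,r3:-5,r4:8,r5:Mul1
cycle 4: stall // r0:Mul2,r1:7,r2:8,r3:-5,r4:8,r5:Mul1
cycle 5: stall // r0:Mul2,r1:7,r2:8,r3:-5,r4:8,r5:Mul1
cycle 6: stall // r0:Mul2,r1:7,r2:8,r3:-5,r4:8,r5:Mul1
cycle 7: stall // r0:Mul2,r1:7,r2:8,r3:-5,r4:8,r5:Mul1
cycle 8: CDB Mul1=-40; issue MUL r1<-Mul1 // r0:Mul2,r1:Mul1,r2:8,r3:-5,r4:8,r5:-40
cycle 9: issue SUB r0<-Add1 // r0:Add1,r1:Mul1,r2:8,r3:-5,r4:8,r5:-40
cycle 10: issue ADD r3<-Add2 // r0:Add1,r1:Mul1,r2:8,r3:Add2,r4:8,r5:-40
cycle 11: issue ADD r4<-Add3 // r0:Add1,r1:Mul1,r2:8,r3:Add2,r4:Add3,r5:-40
cycle 12: stall // r0:Add1,r1:Mul1,r2:8,r3:Add2,r4:Add3,r5:-40
cycle 13: CDB Mul2=-320; issue MUL r2<-Mul2 // r0:Add1,r1:Mul1,r2:Mul2,r3:Add2,r4:Add3,r5:-40
cycle 14: stall // r0:Add1,r1:Mul1,r2:Mul2,r3:Add2,r4:Add3,r5:-40
cycle 15: CDB Add1=-280; issue SUB r4<-Add1 // r0:-280,r1:Mul1,r2:Mul2,r3:Add2,r4:Add1,r5:-40

STATUS = VALUE -280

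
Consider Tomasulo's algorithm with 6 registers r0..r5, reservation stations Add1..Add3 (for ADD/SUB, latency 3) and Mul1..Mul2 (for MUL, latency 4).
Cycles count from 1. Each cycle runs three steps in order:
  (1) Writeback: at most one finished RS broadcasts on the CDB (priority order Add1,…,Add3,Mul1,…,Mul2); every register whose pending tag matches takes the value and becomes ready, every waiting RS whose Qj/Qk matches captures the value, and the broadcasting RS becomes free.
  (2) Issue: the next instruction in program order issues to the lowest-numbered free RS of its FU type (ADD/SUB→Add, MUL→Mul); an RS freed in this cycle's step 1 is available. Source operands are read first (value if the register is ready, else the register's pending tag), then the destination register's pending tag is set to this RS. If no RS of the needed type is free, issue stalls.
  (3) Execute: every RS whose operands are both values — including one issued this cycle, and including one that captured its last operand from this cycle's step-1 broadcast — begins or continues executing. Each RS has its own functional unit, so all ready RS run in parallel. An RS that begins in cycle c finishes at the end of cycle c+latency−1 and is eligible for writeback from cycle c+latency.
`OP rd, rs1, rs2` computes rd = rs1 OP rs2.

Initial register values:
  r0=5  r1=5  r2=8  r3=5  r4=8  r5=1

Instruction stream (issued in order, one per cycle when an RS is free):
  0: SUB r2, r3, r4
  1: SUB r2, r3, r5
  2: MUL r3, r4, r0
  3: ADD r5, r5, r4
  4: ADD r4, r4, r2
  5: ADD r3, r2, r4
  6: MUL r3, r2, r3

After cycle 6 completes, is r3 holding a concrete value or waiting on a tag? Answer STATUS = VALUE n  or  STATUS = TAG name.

STATUS = TAG Add3

c1: issue SUB r2<-Add1 | r0:5,r1:5,r2:Add1,r3:5,r4:8,r5:1
c2: issue SUB r2<-Add2 | r0:5,r1:5,r2:Add2,r3:5,r4:8,r5:1
c3: issue MUL r3<-Mul1 | r0:5,r1:5,r2:Add2,r3:Mul1,r4:8,r5:1
c4: CDB Add1=-3; issue ADD r5<-Add1 | r0:5,r1:5,r2:Add2,r3:Mul1,r4:8,r5:Add1
c5: CDB Add2=4; issue ADD r4<-Add2 | r0:5,r1:5,r2:4,r3:Mul1,r4:Add2,r5:Add1
c6: issue ADD r3<-Add3 | r0:5,r1:5,r2:4,r3:Add3,r4:Add2,r5:Add1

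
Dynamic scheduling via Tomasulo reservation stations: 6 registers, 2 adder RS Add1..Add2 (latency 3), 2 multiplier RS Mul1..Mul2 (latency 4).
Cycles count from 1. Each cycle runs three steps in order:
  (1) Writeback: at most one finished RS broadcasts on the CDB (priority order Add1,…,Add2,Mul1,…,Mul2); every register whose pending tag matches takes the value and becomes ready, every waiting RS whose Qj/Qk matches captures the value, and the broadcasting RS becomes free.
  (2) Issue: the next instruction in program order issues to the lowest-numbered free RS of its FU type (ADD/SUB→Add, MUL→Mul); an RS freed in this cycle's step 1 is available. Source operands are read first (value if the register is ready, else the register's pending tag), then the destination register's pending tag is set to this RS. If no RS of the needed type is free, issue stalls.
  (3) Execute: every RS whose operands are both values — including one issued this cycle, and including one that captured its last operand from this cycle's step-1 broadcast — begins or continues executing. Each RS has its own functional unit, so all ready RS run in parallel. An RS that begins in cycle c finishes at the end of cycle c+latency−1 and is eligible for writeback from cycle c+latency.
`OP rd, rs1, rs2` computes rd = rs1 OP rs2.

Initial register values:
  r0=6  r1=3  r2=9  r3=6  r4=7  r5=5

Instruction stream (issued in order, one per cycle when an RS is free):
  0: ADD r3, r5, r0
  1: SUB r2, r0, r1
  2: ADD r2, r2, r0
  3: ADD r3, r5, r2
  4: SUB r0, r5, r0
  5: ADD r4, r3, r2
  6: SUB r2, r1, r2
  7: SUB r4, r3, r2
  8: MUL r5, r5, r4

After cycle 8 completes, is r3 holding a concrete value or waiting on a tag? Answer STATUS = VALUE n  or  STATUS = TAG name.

  c1: issue ADD r3<-Add1  regs: r0:6,r1:3,r2:9,r3:Add1,r4:7,r5:5
  c2: issue SUB r2<-Add2  regs: r0:6,r1:3,r2:Add2,r3:Add1,r4:7,r5:5
  c3: stall  regs: r0:6,r1:3,r2:Add2,r3:Add1,r4:7,r5:5
  c4: CDB Add1=11; issue ADD r2<-Add1  regs: r0:6,r1:3,r2:Add1,r3:11,r4:7,r5:5
  c5: CDB Add2=3; issue ADD r3<-Add2  regs: r0:6,r1:3,r2:Add1,r3:Add2,r4:7,r5:5
  c6: stall  regs: r0:6,r1:3,r2:Add1,r3:Add2,r4:7,r5:5
  c7: stall  regs: r0:6,r1:3,r2:Add1,r3:Add2,r4:7,r5:5
  c8: CDB Add1=9; issue SUB r0<-Add1  regs: r0:Add1,r1:3,r2:9,r3:Add2,r4:7,r5:5

STATUS = TAG Add2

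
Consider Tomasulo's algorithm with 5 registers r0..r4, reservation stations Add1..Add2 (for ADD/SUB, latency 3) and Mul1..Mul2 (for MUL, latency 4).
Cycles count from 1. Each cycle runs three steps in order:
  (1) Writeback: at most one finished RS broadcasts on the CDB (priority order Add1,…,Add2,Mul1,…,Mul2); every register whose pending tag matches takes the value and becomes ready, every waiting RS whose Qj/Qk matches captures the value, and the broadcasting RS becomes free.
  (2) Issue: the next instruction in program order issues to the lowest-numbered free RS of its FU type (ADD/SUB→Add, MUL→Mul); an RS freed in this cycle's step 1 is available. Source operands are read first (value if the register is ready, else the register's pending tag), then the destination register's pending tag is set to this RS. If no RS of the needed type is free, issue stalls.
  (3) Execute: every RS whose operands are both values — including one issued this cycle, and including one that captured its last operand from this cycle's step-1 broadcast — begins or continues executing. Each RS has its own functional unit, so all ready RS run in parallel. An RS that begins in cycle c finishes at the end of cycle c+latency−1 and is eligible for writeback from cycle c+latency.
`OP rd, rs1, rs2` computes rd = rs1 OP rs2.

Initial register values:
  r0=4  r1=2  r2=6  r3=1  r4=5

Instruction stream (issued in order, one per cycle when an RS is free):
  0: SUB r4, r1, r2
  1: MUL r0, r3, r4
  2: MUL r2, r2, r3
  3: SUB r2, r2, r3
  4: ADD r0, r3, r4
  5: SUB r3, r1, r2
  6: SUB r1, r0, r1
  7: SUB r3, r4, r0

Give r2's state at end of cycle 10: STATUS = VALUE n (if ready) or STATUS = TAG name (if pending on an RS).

STATUS = VALUE 5

cycle 1: issue SUB r4<-Add1 // r0:4,r1:2,r2:6,r3:1,r4:Add1
cycle 2: issue MUL r0<-Mul1 // r0:Mul1,r1:2,r2:6,r3:1,r4:Add1
cycle 3: issue MUL r2<-Mul2 // r0:Mul1,r1:2,r2:Mul2,r3:1,r4:Add1
cycle 4: CDB Add1=-4; issue SUB r2<-Add1 // r0:Mul1,r1:2,r2:Add1,r3:1,r4:-4
cycle 5: issue ADD r0<-Add2 // r0:Add2,r1:2,r2:Add1,r3:1,r4:-4
cycle 6: stall // r0:Add2,r1:2,r2:Add1,r3:1,r4:-4
cycle 7: CDB Mul2=6; stall // r0:Add2,r1:2,r2:Add1,r3:1,r4:-4
cycle 8: CDB Add2=-3; issue SUB r3<-Add2 // r0:-3,r1:2,r2:Add1,r3:Add2,r4:-4
cycle 9: CDB Mul1=-4; stall // r0:-3,r1:2,r2:Add1,r3:Add2,r4:-4
cycle 10: CDB Add1=5; issue SUB r1<-Add1 // r0:-3,r1:Add1,r2:5,r3:Add2,r4:-4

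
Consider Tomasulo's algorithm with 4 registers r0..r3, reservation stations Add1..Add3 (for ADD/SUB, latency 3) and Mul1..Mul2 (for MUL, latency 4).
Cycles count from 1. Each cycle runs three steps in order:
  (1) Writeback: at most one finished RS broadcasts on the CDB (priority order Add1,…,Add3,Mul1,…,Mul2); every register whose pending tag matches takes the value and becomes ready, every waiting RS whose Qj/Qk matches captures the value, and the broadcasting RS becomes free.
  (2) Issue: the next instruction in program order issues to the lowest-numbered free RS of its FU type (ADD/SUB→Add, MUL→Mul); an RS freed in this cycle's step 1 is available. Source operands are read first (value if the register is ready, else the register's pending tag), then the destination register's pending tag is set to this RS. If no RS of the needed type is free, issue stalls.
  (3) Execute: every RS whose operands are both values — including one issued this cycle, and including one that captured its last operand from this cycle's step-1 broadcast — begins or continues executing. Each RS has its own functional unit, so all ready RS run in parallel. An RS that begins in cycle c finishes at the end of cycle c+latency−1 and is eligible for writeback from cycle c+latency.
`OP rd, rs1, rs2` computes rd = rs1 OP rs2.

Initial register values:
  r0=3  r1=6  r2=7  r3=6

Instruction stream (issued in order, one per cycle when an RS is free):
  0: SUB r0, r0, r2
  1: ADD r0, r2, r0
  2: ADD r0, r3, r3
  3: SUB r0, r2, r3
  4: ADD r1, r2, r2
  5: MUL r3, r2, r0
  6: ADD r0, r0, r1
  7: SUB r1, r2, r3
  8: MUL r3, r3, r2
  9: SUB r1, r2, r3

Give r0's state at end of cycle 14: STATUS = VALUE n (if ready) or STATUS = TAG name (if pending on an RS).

cycle 1: issue SUB r0<-Add1 // r0:Add1,r1:6,r2:7,r3:6
cycle 2: issue ADD r0<-Add2 // r0:Add2,r1:6,r2:7,r3:6
cycle 3: issue ADD r0<-Add3 // r0:Add3,r1:6,r2:7,r3:6
cycle 4: CDB Add1=-4; issue SUB r0<-Add1 // r0:Add1,r1:6,r2:7,r3:6
cycle 5: stall // r0:Add1,r1:6,r2:7,r3:6
cycle 6: CDB Add3=12; issue ADD r1<-Add3 // r0:Add1,r1:Add3,r2:7,r3:6
cycle 7: CDB Add1=1; issue MUL r3<-Mul1 // r0:1,r1:Add3,r2:7,r3:Mul1
cycle 8: CDB Add2=3; issue ADD r0<-Add1 // r0:Add1,r1:Add3,r2:7,r3:Mul1
cycle 9: CDB Add3=14; issue SUB r1<-Add2 // r0:Add1,r1:Add2,r2:7,r3:Mul1
cycle 10: issue MUL r3<-Mul2 // r0:Add1,r1:Add2,r2:7,r3:Mul2
cycle 11: CDB Mul1=7; issue SUB r1<-Add3 // r0:Add1,r1:Add3,r2:7,r3:Mul2
cycle 12: CDB Add1=15 // r0:15,r1:Add3,r2:7,r3:Mul2
cycle 13: - // r0:15,r1:Add3,r2:7,r3:Mul2
cycle 14: CDB Add2=0 // r0:15,r1:Add3,r2:7,r3:Mul2

STATUS = VALUE 15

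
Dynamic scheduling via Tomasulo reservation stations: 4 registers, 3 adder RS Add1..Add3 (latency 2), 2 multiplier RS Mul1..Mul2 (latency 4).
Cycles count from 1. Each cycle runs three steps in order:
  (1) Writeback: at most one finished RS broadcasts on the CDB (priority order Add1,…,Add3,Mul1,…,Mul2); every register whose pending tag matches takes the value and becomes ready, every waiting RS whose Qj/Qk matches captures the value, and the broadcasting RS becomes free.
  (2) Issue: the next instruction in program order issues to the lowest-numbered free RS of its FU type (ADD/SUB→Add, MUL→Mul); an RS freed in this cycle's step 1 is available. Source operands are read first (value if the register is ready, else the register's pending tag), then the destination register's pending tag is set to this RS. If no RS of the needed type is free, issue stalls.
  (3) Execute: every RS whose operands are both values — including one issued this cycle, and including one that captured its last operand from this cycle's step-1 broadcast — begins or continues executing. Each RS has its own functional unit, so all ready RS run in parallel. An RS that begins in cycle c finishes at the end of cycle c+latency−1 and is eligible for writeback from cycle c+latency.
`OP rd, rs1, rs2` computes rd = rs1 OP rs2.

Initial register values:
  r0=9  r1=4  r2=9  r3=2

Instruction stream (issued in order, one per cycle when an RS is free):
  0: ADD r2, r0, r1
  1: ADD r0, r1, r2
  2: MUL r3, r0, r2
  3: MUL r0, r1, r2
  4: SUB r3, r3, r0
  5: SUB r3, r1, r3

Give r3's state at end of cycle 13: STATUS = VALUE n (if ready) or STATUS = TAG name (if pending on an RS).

  c1: issue ADD r2<-Add1  regs: r0:9,r1:4,r2:Add1,r3:2
  c2: issue ADD r0<-Add2  regs: r0:Add2,r1:4,r2:Add1,r3:2
  c3: CDB Add1=13; issue MUL r3<-Mul1  regs: r0:Add2,r1:4,r2:13,r3:Mul1
  c4: issue MUL r0<-Mul2  regs: r0:Mul2,r1:4,r2:13,r3:Mul1
  c5: CDB Add2=17; issue SUB r3<-Add1  regs: r0:Mul2,r1:4,r2:13,r3:Add1
  c6: issue SUB r3<-Add2  regs: r0:Mul2,r1:4,r2:13,r3:Add2
  c7: -  regs: r0:Mul2,r1:4,r2:13,r3:Add2
  c8: CDB Mul2=52  regs: r0:52,r1:4,r2:13,r3:Add2
  c9: CDB Mul1=221  regs: r0:52,r1:4,r2:13,r3:Add2
  c10: -  regs: r0:52,r1:4,r2:13,r3:Add2
  c11: CDB Add1=169  regs: r0:52,r1:4,r2:13,r3:Add2
  c12: -  regs: r0:52,r1:4,r2:13,r3:Add2
  c13: CDB Add2=-165  regs: r0:52,r1:4,r2:13,r3:-165

STATUS = VALUE -165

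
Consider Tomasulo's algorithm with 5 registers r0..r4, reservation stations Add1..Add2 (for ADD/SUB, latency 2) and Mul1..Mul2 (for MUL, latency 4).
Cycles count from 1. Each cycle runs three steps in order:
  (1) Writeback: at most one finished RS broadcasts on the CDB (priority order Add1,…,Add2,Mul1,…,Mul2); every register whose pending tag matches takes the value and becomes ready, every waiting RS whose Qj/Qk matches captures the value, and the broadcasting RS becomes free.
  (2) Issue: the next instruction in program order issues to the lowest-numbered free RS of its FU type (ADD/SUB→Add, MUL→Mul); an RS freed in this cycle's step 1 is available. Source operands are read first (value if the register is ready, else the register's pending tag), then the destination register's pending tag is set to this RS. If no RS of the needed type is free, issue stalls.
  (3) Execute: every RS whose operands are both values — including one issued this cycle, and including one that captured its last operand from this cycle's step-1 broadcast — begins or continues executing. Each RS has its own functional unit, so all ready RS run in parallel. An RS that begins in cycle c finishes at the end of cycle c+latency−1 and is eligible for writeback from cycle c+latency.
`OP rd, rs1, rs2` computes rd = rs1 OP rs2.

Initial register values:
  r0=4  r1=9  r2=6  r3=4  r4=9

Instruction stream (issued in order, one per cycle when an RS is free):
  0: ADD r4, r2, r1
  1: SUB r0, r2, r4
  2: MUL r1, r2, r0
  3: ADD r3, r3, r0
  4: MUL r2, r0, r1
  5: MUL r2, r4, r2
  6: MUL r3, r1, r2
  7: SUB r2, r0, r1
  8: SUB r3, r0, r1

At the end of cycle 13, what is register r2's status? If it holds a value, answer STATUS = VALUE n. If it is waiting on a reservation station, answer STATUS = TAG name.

  c1: issue ADD r4<-Add1  regs: r0:4,r1:9,r2:6,r3:4,r4:Add1
  c2: issue SUB r0<-Add2  regs: r0:Add2,r1:9,r2:6,r3:4,r4:Add1
  c3: CDB Add1=15; issue MUL r1<-Mul1  regs: r0:Add2,r1:Mul1,r2:6,r3:4,r4:15
  c4: issue ADD r3<-Add1  regs: r0:Add2,r1:Mul1,r2:6,r3:Add1,r4:15
  c5: CDB Add2=-9; issue MUL r2<-Mul2  regs: r0:-9,r1:Mul1,r2:Mul2,r3:Add1,r4:15
  c6: stall  regs: r0:-9,r1:Mul1,r2:Mul2,r3:Add1,r4:15
  c7: CDB Add1=-5; stall  regs: r0:-9,r1:Mul1,r2:Mul2,r3:-5,r4:15
  c8: stall  regs: r0:-9,r1:Mul1,r2:Mul2,r3:-5,r4:15
  c9: CDB Mul1=-54; issue MUL r2<-Mul1  regs: r0:-9,r1:-54,r2:Mul1,r3:-5,r4:15
  c10: stall  regs: r0:-9,r1:-54,r2:Mul1,r3:-5,r4:15
  c11: stall  regs: r0:-9,r1:-54,r2:Mul1,r3:-5,r4:15
  c12: stall  regs: r0:-9,r1:-54,r2:Mul1,r3:-5,r4:15
  c13: CDB Mul2=486; issue MUL r3<-Mul2  regs: r0:-9,r1:-54,r2:Mul1,r3:Mul2,r4:15

STATUS = TAG Mul1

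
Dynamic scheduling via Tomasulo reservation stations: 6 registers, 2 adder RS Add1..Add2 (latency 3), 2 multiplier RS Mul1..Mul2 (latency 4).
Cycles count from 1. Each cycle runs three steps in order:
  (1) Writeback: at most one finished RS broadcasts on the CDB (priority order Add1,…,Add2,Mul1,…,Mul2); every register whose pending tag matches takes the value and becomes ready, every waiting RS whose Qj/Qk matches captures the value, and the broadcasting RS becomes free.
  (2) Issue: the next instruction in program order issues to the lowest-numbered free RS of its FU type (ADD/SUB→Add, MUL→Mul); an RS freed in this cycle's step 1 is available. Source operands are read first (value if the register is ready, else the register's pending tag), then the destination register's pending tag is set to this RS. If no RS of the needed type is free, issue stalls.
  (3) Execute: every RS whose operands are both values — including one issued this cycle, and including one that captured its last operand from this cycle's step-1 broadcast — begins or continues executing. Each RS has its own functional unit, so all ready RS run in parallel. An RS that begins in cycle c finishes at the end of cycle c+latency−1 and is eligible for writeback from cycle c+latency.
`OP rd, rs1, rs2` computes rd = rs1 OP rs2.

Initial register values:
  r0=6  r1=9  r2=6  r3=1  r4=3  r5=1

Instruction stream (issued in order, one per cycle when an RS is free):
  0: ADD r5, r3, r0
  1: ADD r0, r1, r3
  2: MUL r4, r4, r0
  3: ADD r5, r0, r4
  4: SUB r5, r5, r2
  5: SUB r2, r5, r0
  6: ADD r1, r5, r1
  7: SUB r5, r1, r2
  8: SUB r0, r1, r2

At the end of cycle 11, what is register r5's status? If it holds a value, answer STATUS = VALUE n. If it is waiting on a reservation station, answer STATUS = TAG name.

cycle 1: issue ADD r5<-Add1 // r0:6,r1:9,r2:6,r3:1,r4:3,r5:Add1
cycle 2: issue ADD r0<-Add2 // r0:Add2,r1:9,r2:6,r3:1,r4:3,r5:Add1
cycle 3: issue MUL r4<-Mul1 // r0:Add2,r1:9,r2:6,r3:1,r4:Mul1,r5:Add1
cycle 4: CDB Add1=7; issue ADD r5<-Add1 // r0:Add2,r1:9,r2:6,r3:1,r4:Mul1,r5:Add1
cycle 5: CDB Add2=10; issue SUB r5<-Add2 // r0:10,r1:9,r2:6,r3:1,r4:Mul1,r5:Add2
cycle 6: stall // r0:10,r1:9,r2:6,r3:1,r4:Mul1,r5:Add2
cycle 7: stall // r0:10,r1:9,r2:6,r3:1,r4:Mul1,r5:Add2
cycle 8: stall // r0:10,r1:9,r2:6,r3:1,r4:Mul1,r5:Add2
cycle 9: CDB Mul1=30; stall // r0:10,r1:9,r2:6,r3:1,r4:30,r5:Add2
cycle 10: stall // r0:10,r1:9,r2:6,r3:1,r4:30,r5:Add2
cycle 11: stall // r0:10,r1:9,r2:6,r3:1,r4:30,r5:Add2

STATUS = TAG Add2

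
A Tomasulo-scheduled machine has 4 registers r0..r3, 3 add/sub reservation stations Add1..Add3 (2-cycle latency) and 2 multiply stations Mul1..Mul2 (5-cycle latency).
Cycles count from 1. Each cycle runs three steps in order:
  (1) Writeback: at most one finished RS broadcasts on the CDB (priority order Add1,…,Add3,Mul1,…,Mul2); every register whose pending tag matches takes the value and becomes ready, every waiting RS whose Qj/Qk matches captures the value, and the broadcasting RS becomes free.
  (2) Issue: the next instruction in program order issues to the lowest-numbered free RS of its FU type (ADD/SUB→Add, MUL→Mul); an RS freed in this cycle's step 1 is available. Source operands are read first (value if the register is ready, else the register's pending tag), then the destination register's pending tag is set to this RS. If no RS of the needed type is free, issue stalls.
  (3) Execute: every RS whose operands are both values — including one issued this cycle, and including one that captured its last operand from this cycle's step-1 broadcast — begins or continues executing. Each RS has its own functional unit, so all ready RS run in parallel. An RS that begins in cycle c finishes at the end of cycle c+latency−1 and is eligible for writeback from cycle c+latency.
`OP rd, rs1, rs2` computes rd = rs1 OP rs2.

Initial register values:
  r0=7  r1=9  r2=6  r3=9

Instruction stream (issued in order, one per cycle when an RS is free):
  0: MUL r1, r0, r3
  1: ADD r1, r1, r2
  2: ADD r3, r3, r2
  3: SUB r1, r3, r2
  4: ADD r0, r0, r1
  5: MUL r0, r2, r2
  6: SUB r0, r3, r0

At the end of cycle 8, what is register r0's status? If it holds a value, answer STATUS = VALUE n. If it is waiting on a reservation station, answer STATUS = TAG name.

cycle 1: issue MUL r1<-Mul1 // r0:7,r1:Mul1,r2:6,r3:9
cycle 2: issue ADD r1<-Add1 // r0:7,r1:Add1,r2:6,r3:9
cycle 3: issue ADD r3<-Add2 // r0:7,r1:Add1,r2:6,r3:Add2
cycle 4: issue SUB r1<-Add3 // r0:7,r1:Add3,r2:6,r3:Add2
cycle 5: CDB Add2=15; issue ADD r0<-Add2 // r0:Add2,r1:Add3,r2:6,r3:15
cycle 6: CDB Mul1=63; issue MUL r0<-Mul1 // r0:Mul1,r1:Add3,r2:6,r3:15
cycle 7: CDB Add3=9; issue SUB r0<-Add3 // r0:Add3,r1:9,r2:6,r3:15
cycle 8: CDB Add1=69 // r0:Add3,r1:9,r2:6,r3:15

STATUS = TAG Add3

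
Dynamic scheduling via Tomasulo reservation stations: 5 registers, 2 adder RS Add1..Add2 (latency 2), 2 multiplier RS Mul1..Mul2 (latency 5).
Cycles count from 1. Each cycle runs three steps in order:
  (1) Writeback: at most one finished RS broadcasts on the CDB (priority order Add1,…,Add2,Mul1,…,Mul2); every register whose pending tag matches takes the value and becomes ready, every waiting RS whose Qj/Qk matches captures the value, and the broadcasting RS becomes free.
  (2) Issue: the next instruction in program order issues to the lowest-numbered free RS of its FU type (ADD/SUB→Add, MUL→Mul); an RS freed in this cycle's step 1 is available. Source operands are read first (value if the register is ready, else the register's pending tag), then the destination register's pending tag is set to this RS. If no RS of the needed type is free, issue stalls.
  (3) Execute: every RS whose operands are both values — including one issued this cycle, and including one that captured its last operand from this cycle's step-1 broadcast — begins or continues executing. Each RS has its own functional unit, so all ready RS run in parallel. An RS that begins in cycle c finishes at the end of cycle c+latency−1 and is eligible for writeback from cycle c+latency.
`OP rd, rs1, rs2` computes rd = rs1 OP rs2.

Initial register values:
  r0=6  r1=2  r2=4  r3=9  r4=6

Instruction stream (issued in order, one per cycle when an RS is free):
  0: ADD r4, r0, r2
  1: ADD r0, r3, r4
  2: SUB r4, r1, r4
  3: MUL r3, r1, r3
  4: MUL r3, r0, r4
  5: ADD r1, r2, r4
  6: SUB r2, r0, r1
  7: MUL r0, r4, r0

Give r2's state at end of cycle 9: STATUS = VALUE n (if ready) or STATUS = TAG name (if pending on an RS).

cycle 1: issue ADD r4<-Add1 // r0:6,r1:2,r2:4,r3:9,r4:Add1
cycle 2: issue ADD r0<-Add2 // r0:Add2,r1:2,r2:4,r3:9,r4:Add1
cycle 3: CDB Add1=10; issue SUB r4<-Add1 // r0:Add2,r1:2,r2:4,r3:9,r4:Add1
cycle 4: issue MUL r3<-Mul1 // r0:Add2,r1:2,r2:4,r3:Mul1,r4:Add1
cycle 5: CDB Add1=-8; issue MUL r3<-Mul2 // r0:Add2,r1:2,r2:4,r3:Mul2,r4:-8
cycle 6: CDB Add2=19; issue ADD r1<-Add1 // r0:19,r1:Add1,r2:4,r3:Mul2,r4:-8
cycle 7: issue SUB r2<-Add2 // r0:19,r1:Add1,r2:Add2,r3:Mul2,r4:-8
cycle 8: CDB Add1=-4; stall // r0:19,r1:-4,r2:Add2,r3:Mul2,r4:-8
cycle 9: CDB Mul1=18; issue MUL r0<-Mul1 // r0:Mul1,r1:-4,r2:Add2,r3:Mul2,r4:-8

STATUS = TAG Add2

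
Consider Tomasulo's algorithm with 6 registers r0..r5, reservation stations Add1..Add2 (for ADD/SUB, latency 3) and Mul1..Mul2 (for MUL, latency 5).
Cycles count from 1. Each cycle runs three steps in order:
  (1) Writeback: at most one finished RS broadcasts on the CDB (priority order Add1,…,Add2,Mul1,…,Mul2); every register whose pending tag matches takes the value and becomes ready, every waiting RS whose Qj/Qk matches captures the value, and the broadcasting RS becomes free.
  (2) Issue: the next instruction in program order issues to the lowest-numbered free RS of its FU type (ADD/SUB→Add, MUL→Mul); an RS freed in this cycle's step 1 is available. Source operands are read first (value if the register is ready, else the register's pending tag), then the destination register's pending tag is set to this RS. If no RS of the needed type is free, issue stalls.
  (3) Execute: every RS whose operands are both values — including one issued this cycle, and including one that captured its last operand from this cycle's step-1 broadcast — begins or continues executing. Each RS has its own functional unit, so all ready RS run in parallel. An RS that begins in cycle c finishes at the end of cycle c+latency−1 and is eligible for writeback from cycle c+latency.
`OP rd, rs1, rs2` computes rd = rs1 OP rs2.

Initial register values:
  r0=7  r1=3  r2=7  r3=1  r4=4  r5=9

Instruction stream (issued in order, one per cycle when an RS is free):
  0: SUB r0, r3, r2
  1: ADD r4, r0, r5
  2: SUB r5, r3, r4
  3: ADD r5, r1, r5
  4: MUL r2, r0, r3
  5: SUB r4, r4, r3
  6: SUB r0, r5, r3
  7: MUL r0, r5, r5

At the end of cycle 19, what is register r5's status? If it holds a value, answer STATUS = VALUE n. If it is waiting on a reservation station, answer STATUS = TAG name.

STATUS = VALUE 1

  c1: issue SUB r0<-Add1  regs: r0:Add1,r1:3,r2:7,r3:1,r4:4,r5:9
  c2: issue ADD r4<-Add2  regs: r0:Add1,r1:3,r2:7,r3:1,r4:Add2,r5:9
  c3: stall  regs: r0:Add1,r1:3,r2:7,r3:1,r4:Add2,r5:9
  c4: CDB Add1=-6; issue SUB r5<-Add1  regs: r0:-6,r1:3,r2:7,r3:1,r4:Add2,r5:Add1
  c5: stall  regs: r0:-6,r1:3,r2:7,r3:1,r4:Add2,r5:Add1
  c6: stall  regs: r0:-6,r1:3,r2:7,r3:1,r4:Add2,r5:Add1
  c7: CDB Add2=3; issue ADD r5<-Add2  regs: r0:-6,r1:3,r2:7,r3:1,r4:3,r5:Add2
  c8: issue MUL r2<-Mul1  regs: r0:-6,r1:3,r2:Mul1,r3:1,r4:3,r5:Add2
  c9: stall  regs: r0:-6,r1:3,r2:Mul1,r3:1,r4:3,r5:Add2
  c10: CDB Add1=-2; issue SUB r4<-Add1  regs: r0:-6,r1:3,r2:Mul1,r3:1,r4:Add1,r5:Add2
  c11: stall  regs: r0:-6,r1:3,r2:Mul1,r3:1,r4:Add1,r5:Add2
  c12: stall  regs: r0:-6,r1:3,r2:Mul1,r3:1,r4:Add1,r5:Add2
  c13: CDB Add1=2; issue SUB r0<-Add1  regs: r0:Add1,r1:3,r2:Mul1,r3:1,r4:2,r5:Add2
  c14: CDB Add2=1; issue MUL r0<-Mul2  regs: r0:Mul2,r1:3,r2:Mul1,r3:1,r4:2,r5:1
  c15: CDB Mul1=-6  regs: r0:Mul2,r1:3,r2:-6,r3:1,r4:2,r5:1
  c16: -  regs: r0:Mul2,r1:3,r2:-6,r3:1,r4:2,r5:1
  c17: CDB Add1=0  regs: r0:Mul2,r1:3,r2:-6,r3:1,r4:2,r5:1
  c18: -  regs: r0:Mul2,r1:3,r2:-6,r3:1,r4:2,r5:1
  c19: CDB Mul2=1  regs: r0:1,r1:3,r2:-6,r3:1,r4:2,r5:1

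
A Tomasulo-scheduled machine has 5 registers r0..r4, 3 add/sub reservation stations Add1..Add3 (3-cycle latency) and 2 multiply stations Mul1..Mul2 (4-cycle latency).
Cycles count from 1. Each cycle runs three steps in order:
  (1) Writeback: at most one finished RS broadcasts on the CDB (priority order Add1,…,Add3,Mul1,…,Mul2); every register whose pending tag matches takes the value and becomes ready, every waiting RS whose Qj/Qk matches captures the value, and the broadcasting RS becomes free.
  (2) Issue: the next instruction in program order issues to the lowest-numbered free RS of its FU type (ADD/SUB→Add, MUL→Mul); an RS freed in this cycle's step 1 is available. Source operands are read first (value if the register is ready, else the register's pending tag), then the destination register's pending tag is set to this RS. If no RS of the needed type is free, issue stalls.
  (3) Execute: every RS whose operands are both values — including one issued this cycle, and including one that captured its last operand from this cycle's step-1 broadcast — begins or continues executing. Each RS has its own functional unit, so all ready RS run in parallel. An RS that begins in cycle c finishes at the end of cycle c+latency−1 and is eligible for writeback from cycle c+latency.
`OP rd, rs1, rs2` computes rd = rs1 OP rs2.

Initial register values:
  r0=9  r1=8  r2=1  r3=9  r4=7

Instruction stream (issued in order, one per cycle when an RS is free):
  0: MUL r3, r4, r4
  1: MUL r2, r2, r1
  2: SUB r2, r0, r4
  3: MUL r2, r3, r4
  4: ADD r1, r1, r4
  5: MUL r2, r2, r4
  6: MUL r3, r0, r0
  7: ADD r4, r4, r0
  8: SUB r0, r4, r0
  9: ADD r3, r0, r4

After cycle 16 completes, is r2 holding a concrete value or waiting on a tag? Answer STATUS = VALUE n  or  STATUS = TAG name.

c1: issue MUL r3<-Mul1 | r0:9,r1:8,r2:1,r3:Mul1,r4:7
c2: issue MUL r2<-Mul2 | r0:9,r1:8,r2:Mul2,r3:Mul1,r4:7
c3: issue SUB r2<-Add1 | r0:9,r1:8,r2:Add1,r3:Mul1,r4:7
c4: stall | r0:9,r1:8,r2:Add1,r3:Mul1,r4:7
c5: CDB Mul1=49; issue MUL r2<-Mul1 | r0:9,r1:8,r2:Mul1,r3:49,r4:7
c6: CDB Add1=2; issue ADD r1<-Add1 | r0:9,r1:Add1,r2:Mul1,r3:49,r4:7
c7: CDB Mul2=8; issue MUL r2<-Mul2 | r0:9,r1:Add1,r2:Mul2,r3:49,r4:7
c8: stall | r0:9,r1:Add1,r2:Mul2,r3:49,r4:7
c9: CDB Add1=15; stall | r0:9,r1:15,r2:Mul2,r3:49,r4:7
c10: CDB Mul1=343; issue MUL r3<-Mul1 | r0:9,r1:15,r2:Mul2,r3:Mul1,r4:7
c11: issue ADD r4<-Add1 | r0:9,r1:15,r2:Mul2,r3:Mul1,r4:Add1
c12: issue SUB r0<-Add2 | r0:Add2,r1:15,r2:Mul2,r3:Mul1,r4:Add1
c13: issue ADD r3<-Add3 | r0:Add2,r1:15,r2:Mul2,r3:Add3,r4:Add1
c14: CDB Add1=16 | r0:Add2,r1:15,r2:Mul2,r3:Add3,r4:16
c15: CDB Mul1=81 | r0:Add2,r1:15,r2:Mul2,r3:Add3,r4:16
c16: CDB Mul2=2401 | r0:Add2,r1:15,r2:2401,r3:Add3,r4:16

STATUS = VALUE 2401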